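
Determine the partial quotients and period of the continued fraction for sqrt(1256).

Write x_i = (sqrt(1256) + m_i)/d_i with (m_0, d_0) = (0, 1). a_0 = floor(sqrt(1256)) = 35, since 35^2 = 1225 <= 1256 < 1296 = 36^2.
Iterate m_{i+1} = d_i*a_i - m_i, d_{i+1} = (1256 - m_{i+1}^2)/d_i, a_{i+1} = floor((a_0 + m_{i+1})/d_{i+1}):
  m_1 = 1*35 - 0 = 35, d_1 = (1256 - 35^2)/1 = 31/1 = 31, a_1 = floor((35 + 35)/31) = 2.
  m_2 = 31*2 - 35 = 27, d_2 = (1256 - 27^2)/31 = 527/31 = 17, a_2 = floor((35 + 27)/17) = 3.
  m_3 = 17*3 - 27 = 24, d_3 = (1256 - 24^2)/17 = 680/17 = 40, a_3 = floor((35 + 24)/40) = 1.
  m_4 = 40*1 - 24 = 16, d_4 = (1256 - 16^2)/40 = 1000/40 = 25, a_4 = floor((35 + 16)/25) = 2.
  m_5 = 25*2 - 16 = 34, d_5 = (1256 - 34^2)/25 = 100/25 = 4, a_5 = floor((35 + 34)/4) = 17.
  m_6 = 4*17 - 34 = 34, d_6 = (1256 - 34^2)/4 = 100/4 = 25, a_6 = floor((35 + 34)/25) = 2.
  m_7 = 25*2 - 34 = 16, d_7 = (1256 - 16^2)/25 = 1000/25 = 40, a_7 = floor((35 + 16)/40) = 1.
  m_8 = 40*1 - 16 = 24, d_8 = (1256 - 24^2)/40 = 680/40 = 17, a_8 = floor((35 + 24)/17) = 3.
  m_9 = 17*3 - 24 = 27, d_9 = (1256 - 27^2)/17 = 527/17 = 31, a_9 = floor((35 + 27)/31) = 2.
  m_10 = 31*2 - 27 = 35, d_10 = (1256 - 35^2)/31 = 31/31 = 1, a_10 = floor((35 + 35)/1) = 70.
  m_11 = 1*70 - 35 = 35, d_11 = (1256 - 35^2)/1 = 31/1 = 31: (m_11, d_11) = (m_1, d_1) = (35, 31), so from here the quotients repeat a_1, ..., a_10; the period length is 10.
Hence the expansion of sqrt(1256) is a_0 = 35 followed by the repeating block 2, 3, 1, 2, 17, 2, 1, 3, 2, 70 (period 10).

[35; (2, 3, 1, 2, 17, 2, 1, 3, 2, 70)]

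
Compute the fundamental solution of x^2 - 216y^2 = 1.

(x, y) = (485, 33)

First expand sqrt(216) as a continued fraction. With x_i = (sqrt(216) + m_i)/d_i and (m_0, d_0) = (0, 1): a_0 = floor(sqrt(216)) = 14, since 14^2 = 196 <= 216 < 225 = 15^2.
Iterate m_{i+1} = d_i*a_i - m_i, d_{i+1} = (216 - m_{i+1}^2)/d_i, a_{i+1} = floor((a_0 + m_{i+1})/d_{i+1}):
  m_1 = 1*14 - 0 = 14, d_1 = (216 - 14^2)/1 = 20/1 = 20, a_1 = floor((14 + 14)/20) = 1.
  m_2 = 20*1 - 14 = 6, d_2 = (216 - 6^2)/20 = 180/20 = 9, a_2 = floor((14 + 6)/9) = 2.
  m_3 = 9*2 - 6 = 12, d_3 = (216 - 12^2)/9 = 72/9 = 8, a_3 = floor((14 + 12)/8) = 3.
  m_4 = 8*3 - 12 = 12, d_4 = (216 - 12^2)/8 = 72/8 = 9, a_4 = floor((14 + 12)/9) = 2.
  m_5 = 9*2 - 12 = 6, d_5 = (216 - 6^2)/9 = 180/9 = 20, a_5 = floor((14 + 6)/20) = 1.
  m_6 = 20*1 - 6 = 14, d_6 = (216 - 14^2)/20 = 20/20 = 1, a_6 = floor((14 + 14)/1) = 28.
  m_7 = 1*28 - 14 = 14, d_7 = (216 - 14^2)/1 = 20/1 = 20: (m_7, d_7) = (m_1, d_1) = (14, 20), so from here the quotients repeat a_1, ..., a_6; the period length is 6.
So sqrt(216) = [14; (1, 2, 3, 2, 1, 28)] with period length k = 6.
k is even, so the fundamental solution of x^2 - 216y^2 = 1 is (p_{k-1}, q_{k-1}) = (p_5, q_5); compute convergents through index 5.
Convergents (p_i = a_i*p_{i-1} + p_{i-2}, q_i = a_i*q_{i-1} + q_{i-2} with p_{-2}=0, p_{-1}=1, q_{-2}=1, q_{-1}=0):
  i=0: a_0=14, p_0 = 14*1 + 0 = 14, q_0 = 14*0 + 1 = 1.
  i=1: a_1=1, p_1 = 1*14 + 1 = 15, q_1 = 1*1 + 0 = 1.
  i=2: a_2=2, p_2 = 2*15 + 14 = 44, q_2 = 2*1 + 1 = 3.
  i=3: a_3=3, p_3 = 3*44 + 15 = 147, q_3 = 3*3 + 1 = 10.
  i=4: a_4=2, p_4 = 2*147 + 44 = 338, q_4 = 2*10 + 3 = 23.
  i=5: a_5=1, p_5 = 1*338 + 147 = 485, q_5 = 1*23 + 10 = 33.
Check: 485^2 - 216*33^2 = 235225 - 235224 = 1, so (x, y) = (485, 33) solves the equation, and by the theorem it is the least positive solution.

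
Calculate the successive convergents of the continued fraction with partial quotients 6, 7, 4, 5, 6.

6/1, 43/7, 178/29, 933/152, 5776/941

Using the convergent recurrence p_i = a_i*p_{i-1} + p_{i-2}, q_i = a_i*q_{i-1} + q_{i-2} with p_{-2}=0, p_{-1}=1, q_{-2}=1, q_{-1}=0:
  i=0: a_0=6, p_0 = 6*1 + 0 = 6, q_0 = 6*0 + 1 = 1.
  i=1: a_1=7, p_1 = 7*6 + 1 = 43, q_1 = 7*1 + 0 = 7.
  i=2: a_2=4, p_2 = 4*43 + 6 = 178, q_2 = 4*7 + 1 = 29.
  i=3: a_3=5, p_3 = 5*178 + 43 = 933, q_3 = 5*29 + 7 = 152.
  i=4: a_4=6, p_4 = 6*933 + 178 = 5776, q_4 = 6*152 + 29 = 941.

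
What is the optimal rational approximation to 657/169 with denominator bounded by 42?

Expand x = 657/169 as a continued fraction with the Euclidean algorithm:
  657 = 3*169 + 150, so a_0 = 3.
  169 = 1*150 + 19, so a_1 = 1.
  150 = 7*19 + 17, so a_2 = 7.
  19 = 1*17 + 2, so a_3 = 1.
  17 = 8*2 + 1, so a_4 = 8.
  2 = 2*1 + 0, so a_5 = 2.
so x = [3; 1, 7, 1, 8, 2].
Convergents (p_i = a_i*p_{i-1} + p_{i-2}, q_i = a_i*q_{i-1} + q_{i-2} with p_{-2}=0, p_{-1}=1, q_{-2}=1, q_{-1}=0), until the denominator exceeds 42:
  i=0: a_0=3, p_0 = 3*1 + 0 = 3, q_0 = 3*0 + 1 = 1.
  i=1: a_1=1, p_1 = 1*3 + 1 = 4, q_1 = 1*1 + 0 = 1.
  i=2: a_2=7, p_2 = 7*4 + 3 = 31, q_2 = 7*1 + 1 = 8.
  i=3: a_3=1, p_3 = 1*31 + 4 = 35, q_3 = 1*8 + 1 = 9.
  i=4: a_4=8, p_4 = 8*35 + 31 = 311, q_4 = 8*9 + 8 = 80.
q_4 = 80 > 42, so the last convergent with denominator <= 42 is p_3/q_3 = 35/9.
The closest fraction with denominator <= 42 is either p_3/q_3 or the intermediate fraction (k*p_3 + p_2)/(k*q_3 + q_2) with the largest k >= 1 whose denominator stays <= 42; these approach x as k grows, and every other convergent or intermediate fraction in range is farther away.
Largest k: floor((42 - q_2)/q_3) = floor((42 - 8)/9) = 3.
That gives (3*35 + 31)/(3*9 + 8) = 136/35.
Compare the errors: |x - 35/9| = |657*9 - 35*169|/(169*9) = 2/1521, and |x - 136/35| = |657*35 - 136*169|/(169*35) = 11/5915.
Cross-multiplying, 2*5915 = 11830 < 16731 = 11*1521, so 2/1521 is smaller: the convergent 35/9 is closer to x than 136/35.

35/9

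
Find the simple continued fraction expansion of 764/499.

[1; 1, 1, 7, 1, 1, 4, 1, 2]

Run the Euclidean algorithm on 764 and 499; the successive quotients are the partial quotients a_0, a_1, ... (each step inverts the fractional part left over by the previous one):
  764 = 1*499 + 265, so a_0 = 1.
  499 = 1*265 + 234, so a_1 = 1.
  265 = 1*234 + 31, so a_2 = 1.
  234 = 7*31 + 17, so a_3 = 7.
  31 = 1*17 + 14, so a_4 = 1.
  17 = 1*14 + 3, so a_5 = 1.
  14 = 4*3 + 2, so a_6 = 4.
  3 = 1*2 + 1, so a_7 = 1.
  2 = 2*1 + 0, so a_8 = 2.
The remainder reaches 0 after 9 divisions, so the expansion has 9 partial quotients, read off in order.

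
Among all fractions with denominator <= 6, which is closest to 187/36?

26/5

Expand x = 187/36 as a continued fraction with the Euclidean algorithm:
  187 = 5*36 + 7, so a_0 = 5.
  36 = 5*7 + 1, so a_1 = 5.
  7 = 7*1 + 0, so a_2 = 7.
so x = [5; 5, 7].
Convergents (p_i = a_i*p_{i-1} + p_{i-2}, q_i = a_i*q_{i-1} + q_{i-2} with p_{-2}=0, p_{-1}=1, q_{-2}=1, q_{-1}=0), until the denominator exceeds 6:
  i=0: a_0=5, p_0 = 5*1 + 0 = 5, q_0 = 5*0 + 1 = 1.
  i=1: a_1=5, p_1 = 5*5 + 1 = 26, q_1 = 5*1 + 0 = 5.
  i=2: a_2=7, p_2 = 7*26 + 5 = 187, q_2 = 7*5 + 1 = 36.
q_2 = 36 > 6, so the last convergent with denominator <= 6 is p_1/q_1 = 26/5.
The closest fraction with denominator <= 6 is either p_1/q_1 or the intermediate fraction (k*p_1 + p_0)/(k*q_1 + q_0) with the largest k >= 1 whose denominator stays <= 6; these approach x as k grows, and every other convergent or intermediate fraction in range is farther away.
Largest k: floor((6 - q_0)/q_1) = floor((6 - 1)/5) = 1.
That gives (1*26 + 5)/(1*5 + 1) = 31/6.
Compare the errors: |x - 26/5| = |187*5 - 26*36|/(36*5) = 1/180, and |x - 31/6| = |187*6 - 31*36|/(36*6) = 6/216.
Cross-multiplying, 1*216 = 216 < 1080 = 6*180, so 1/180 is smaller: the convergent 26/5 is closer to x than 31/6.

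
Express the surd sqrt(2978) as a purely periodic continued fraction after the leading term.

[54; (1, 1, 3, 54, 3, 1, 1, 108)]

Write x_i = (sqrt(2978) + m_i)/d_i with (m_0, d_0) = (0, 1). a_0 = floor(sqrt(2978)) = 54, since 54^2 = 2916 <= 2978 < 3025 = 55^2.
Iterate m_{i+1} = d_i*a_i - m_i, d_{i+1} = (2978 - m_{i+1}^2)/d_i, a_{i+1} = floor((a_0 + m_{i+1})/d_{i+1}):
  m_1 = 1*54 - 0 = 54, d_1 = (2978 - 54^2)/1 = 62/1 = 62, a_1 = floor((54 + 54)/62) = 1.
  m_2 = 62*1 - 54 = 8, d_2 = (2978 - 8^2)/62 = 2914/62 = 47, a_2 = floor((54 + 8)/47) = 1.
  m_3 = 47*1 - 8 = 39, d_3 = (2978 - 39^2)/47 = 1457/47 = 31, a_3 = floor((54 + 39)/31) = 3.
  m_4 = 31*3 - 39 = 54, d_4 = (2978 - 54^2)/31 = 62/31 = 2, a_4 = floor((54 + 54)/2) = 54.
  m_5 = 2*54 - 54 = 54, d_5 = (2978 - 54^2)/2 = 62/2 = 31, a_5 = floor((54 + 54)/31) = 3.
  m_6 = 31*3 - 54 = 39, d_6 = (2978 - 39^2)/31 = 1457/31 = 47, a_6 = floor((54 + 39)/47) = 1.
  m_7 = 47*1 - 39 = 8, d_7 = (2978 - 8^2)/47 = 2914/47 = 62, a_7 = floor((54 + 8)/62) = 1.
  m_8 = 62*1 - 8 = 54, d_8 = (2978 - 54^2)/62 = 62/62 = 1, a_8 = floor((54 + 54)/1) = 108.
  m_9 = 1*108 - 54 = 54, d_9 = (2978 - 54^2)/1 = 62/1 = 62: (m_9, d_9) = (m_1, d_1) = (54, 62), so from here the quotients repeat a_1, ..., a_8; the period length is 8.
Hence the expansion of sqrt(2978) is a_0 = 54 followed by the repeating block 1, 1, 3, 54, 3, 1, 1, 108 (period 8).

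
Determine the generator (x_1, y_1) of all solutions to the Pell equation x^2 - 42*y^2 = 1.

(x, y) = (13, 2)

First expand sqrt(42) as a continued fraction. With x_i = (sqrt(42) + m_i)/d_i and (m_0, d_0) = (0, 1): a_0 = floor(sqrt(42)) = 6, since 6^2 = 36 <= 42 < 49 = 7^2.
Iterate m_{i+1} = d_i*a_i - m_i, d_{i+1} = (42 - m_{i+1}^2)/d_i, a_{i+1} = floor((a_0 + m_{i+1})/d_{i+1}):
  m_1 = 1*6 - 0 = 6, d_1 = (42 - 6^2)/1 = 6/1 = 6, a_1 = floor((6 + 6)/6) = 2.
  m_2 = 6*2 - 6 = 6, d_2 = (42 - 6^2)/6 = 6/6 = 1, a_2 = floor((6 + 6)/1) = 12.
  m_3 = 1*12 - 6 = 6, d_3 = (42 - 6^2)/1 = 6/1 = 6: (m_3, d_3) = (m_1, d_1) = (6, 6), so from here the quotients repeat a_1, a_2; the period length is 2.
So sqrt(42) = [6; (2, 12)] with period length k = 2.
k is even, so the fundamental solution of x^2 - 42y^2 = 1 is (p_{k-1}, q_{k-1}) = (p_1, q_1); compute convergents through index 1.
Convergents (p_i = a_i*p_{i-1} + p_{i-2}, q_i = a_i*q_{i-1} + q_{i-2} with p_{-2}=0, p_{-1}=1, q_{-2}=1, q_{-1}=0):
  i=0: a_0=6, p_0 = 6*1 + 0 = 6, q_0 = 6*0 + 1 = 1.
  i=1: a_1=2, p_1 = 2*6 + 1 = 13, q_1 = 2*1 + 0 = 2.
Check: 13^2 - 42*2^2 = 169 - 168 = 1, so (x, y) = (13, 2) solves the equation, and by the theorem it is the least positive solution.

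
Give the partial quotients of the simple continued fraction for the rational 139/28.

[4; 1, 27]

Run the Euclidean algorithm on 139 and 28; the successive quotients are the partial quotients a_0, a_1, ... (each step inverts the fractional part left over by the previous one):
  139 = 4*28 + 27, so a_0 = 4.
  28 = 1*27 + 1, so a_1 = 1.
  27 = 27*1 + 0, so a_2 = 27.
The remainder reaches 0 after 3 divisions, so the expansion has 3 partial quotients, read off in order.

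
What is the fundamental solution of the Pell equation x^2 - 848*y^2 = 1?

First expand sqrt(848) as a continued fraction. With x_i = (sqrt(848) + m_i)/d_i and (m_0, d_0) = (0, 1): a_0 = floor(sqrt(848)) = 29, since 29^2 = 841 <= 848 < 900 = 30^2.
Iterate m_{i+1} = d_i*a_i - m_i, d_{i+1} = (848 - m_{i+1}^2)/d_i, a_{i+1} = floor((a_0 + m_{i+1})/d_{i+1}):
  m_1 = 1*29 - 0 = 29, d_1 = (848 - 29^2)/1 = 7/1 = 7, a_1 = floor((29 + 29)/7) = 8.
  m_2 = 7*8 - 29 = 27, d_2 = (848 - 27^2)/7 = 119/7 = 17, a_2 = floor((29 + 27)/17) = 3.
  m_3 = 17*3 - 27 = 24, d_3 = (848 - 24^2)/17 = 272/17 = 16, a_3 = floor((29 + 24)/16) = 3.
  m_4 = 16*3 - 24 = 24, d_4 = (848 - 24^2)/16 = 272/16 = 17, a_4 = floor((29 + 24)/17) = 3.
  m_5 = 17*3 - 24 = 27, d_5 = (848 - 27^2)/17 = 119/17 = 7, a_5 = floor((29 + 27)/7) = 8.
  m_6 = 7*8 - 27 = 29, d_6 = (848 - 29^2)/7 = 7/7 = 1, a_6 = floor((29 + 29)/1) = 58.
  m_7 = 1*58 - 29 = 29, d_7 = (848 - 29^2)/1 = 7/1 = 7: (m_7, d_7) = (m_1, d_1) = (29, 7), so from here the quotients repeat a_1, ..., a_6; the period length is 6.
So sqrt(848) = [29; (8, 3, 3, 3, 8, 58)] with period length k = 6.
k is even, so the fundamental solution of x^2 - 848y^2 = 1 is (p_{k-1}, q_{k-1}) = (p_5, q_5); compute convergents through index 5.
Convergents (p_i = a_i*p_{i-1} + p_{i-2}, q_i = a_i*q_{i-1} + q_{i-2} with p_{-2}=0, p_{-1}=1, q_{-2}=1, q_{-1}=0):
  i=0: a_0=29, p_0 = 29*1 + 0 = 29, q_0 = 29*0 + 1 = 1.
  i=1: a_1=8, p_1 = 8*29 + 1 = 233, q_1 = 8*1 + 0 = 8.
  i=2: a_2=3, p_2 = 3*233 + 29 = 728, q_2 = 3*8 + 1 = 25.
  i=3: a_3=3, p_3 = 3*728 + 233 = 2417, q_3 = 3*25 + 8 = 83.
  i=4: a_4=3, p_4 = 3*2417 + 728 = 7979, q_4 = 3*83 + 25 = 274.
  i=5: a_5=8, p_5 = 8*7979 + 2417 = 66249, q_5 = 8*274 + 83 = 2275.
Check: 66249^2 - 848*2275^2 = 4388930001 - 4388930000 = 1, so (x, y) = (66249, 2275) solves the equation, and by the theorem it is the least positive solution.

(x, y) = (66249, 2275)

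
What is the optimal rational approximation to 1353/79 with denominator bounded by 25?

137/8

Expand x = 1353/79 as a continued fraction with the Euclidean algorithm:
  1353 = 17*79 + 10, so a_0 = 17.
  79 = 7*10 + 9, so a_1 = 7.
  10 = 1*9 + 1, so a_2 = 1.
  9 = 9*1 + 0, so a_3 = 9.
so x = [17; 7, 1, 9].
Convergents (p_i = a_i*p_{i-1} + p_{i-2}, q_i = a_i*q_{i-1} + q_{i-2} with p_{-2}=0, p_{-1}=1, q_{-2}=1, q_{-1}=0), until the denominator exceeds 25:
  i=0: a_0=17, p_0 = 17*1 + 0 = 17, q_0 = 17*0 + 1 = 1.
  i=1: a_1=7, p_1 = 7*17 + 1 = 120, q_1 = 7*1 + 0 = 7.
  i=2: a_2=1, p_2 = 1*120 + 17 = 137, q_2 = 1*7 + 1 = 8.
  i=3: a_3=9, p_3 = 9*137 + 120 = 1353, q_3 = 9*8 + 7 = 79.
q_3 = 79 > 25, so the last convergent with denominator <= 25 is p_2/q_2 = 137/8.
The closest fraction with denominator <= 25 is either p_2/q_2 or the intermediate fraction (k*p_2 + p_1)/(k*q_2 + q_1) with the largest k >= 1 whose denominator stays <= 25; these approach x as k grows, and every other convergent or intermediate fraction in range is farther away.
Largest k: floor((25 - q_1)/q_2) = floor((25 - 7)/8) = 2.
That gives (2*137 + 120)/(2*8 + 7) = 394/23.
Compare the errors: |x - 137/8| = |1353*8 - 137*79|/(79*8) = 1/632, and |x - 394/23| = |1353*23 - 394*79|/(79*23) = 7/1817.
Cross-multiplying, 1*1817 = 1817 < 4424 = 7*632, so 1/632 is smaller: the convergent 137/8 is closer to x than 394/23.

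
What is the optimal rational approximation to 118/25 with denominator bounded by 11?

Expand x = 118/25 as a continued fraction with the Euclidean algorithm:
  118 = 4*25 + 18, so a_0 = 4.
  25 = 1*18 + 7, so a_1 = 1.
  18 = 2*7 + 4, so a_2 = 2.
  7 = 1*4 + 3, so a_3 = 1.
  4 = 1*3 + 1, so a_4 = 1.
  3 = 3*1 + 0, so a_5 = 3.
so x = [4; 1, 2, 1, 1, 3].
Convergents (p_i = a_i*p_{i-1} + p_{i-2}, q_i = a_i*q_{i-1} + q_{i-2} with p_{-2}=0, p_{-1}=1, q_{-2}=1, q_{-1}=0), until the denominator exceeds 11:
  i=0: a_0=4, p_0 = 4*1 + 0 = 4, q_0 = 4*0 + 1 = 1.
  i=1: a_1=1, p_1 = 1*4 + 1 = 5, q_1 = 1*1 + 0 = 1.
  i=2: a_2=2, p_2 = 2*5 + 4 = 14, q_2 = 2*1 + 1 = 3.
  i=3: a_3=1, p_3 = 1*14 + 5 = 19, q_3 = 1*3 + 1 = 4.
  i=4: a_4=1, p_4 = 1*19 + 14 = 33, q_4 = 1*4 + 3 = 7.
  i=5: a_5=3, p_5 = 3*33 + 19 = 118, q_5 = 3*7 + 4 = 25.
q_5 = 25 > 11, so the last convergent with denominator <= 11 is p_4/q_4 = 33/7.
The closest fraction with denominator <= 11 is either p_4/q_4 or the intermediate fraction (k*p_4 + p_3)/(k*q_4 + q_3) with the largest k >= 1 whose denominator stays <= 11; these approach x as k grows, and every other convergent or intermediate fraction in range is farther away.
Largest k: floor((11 - q_3)/q_4) = floor((11 - 4)/7) = 1.
That gives (1*33 + 19)/(1*7 + 4) = 52/11.
Compare the errors: |x - 33/7| = |118*7 - 33*25|/(25*7) = 1/175, and |x - 52/11| = |118*11 - 52*25|/(25*11) = 2/275.
Cross-multiplying, 1*275 = 275 < 350 = 2*175, so 1/175 is smaller: the convergent 33/7 is closer to x than 52/11.

33/7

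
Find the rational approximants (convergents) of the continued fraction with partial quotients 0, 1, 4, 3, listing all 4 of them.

Using the convergent recurrence p_i = a_i*p_{i-1} + p_{i-2}, q_i = a_i*q_{i-1} + q_{i-2} with p_{-2}=0, p_{-1}=1, q_{-2}=1, q_{-1}=0:
  i=0: a_0=0, p_0 = 0*1 + 0 = 0, q_0 = 0*0 + 1 = 1.
  i=1: a_1=1, p_1 = 1*0 + 1 = 1, q_1 = 1*1 + 0 = 1.
  i=2: a_2=4, p_2 = 4*1 + 0 = 4, q_2 = 4*1 + 1 = 5.
  i=3: a_3=3, p_3 = 3*4 + 1 = 13, q_3 = 3*5 + 1 = 16.

0/1, 1/1, 4/5, 13/16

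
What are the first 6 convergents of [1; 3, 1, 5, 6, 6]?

1/1, 4/3, 5/4, 29/23, 179/142, 1103/875

Using the convergent recurrence p_i = a_i*p_{i-1} + p_{i-2}, q_i = a_i*q_{i-1} + q_{i-2} with p_{-2}=0, p_{-1}=1, q_{-2}=1, q_{-1}=0:
  i=0: a_0=1, p_0 = 1*1 + 0 = 1, q_0 = 1*0 + 1 = 1.
  i=1: a_1=3, p_1 = 3*1 + 1 = 4, q_1 = 3*1 + 0 = 3.
  i=2: a_2=1, p_2 = 1*4 + 1 = 5, q_2 = 1*3 + 1 = 4.
  i=3: a_3=5, p_3 = 5*5 + 4 = 29, q_3 = 5*4 + 3 = 23.
  i=4: a_4=6, p_4 = 6*29 + 5 = 179, q_4 = 6*23 + 4 = 142.
  i=5: a_5=6, p_5 = 6*179 + 29 = 1103, q_5 = 6*142 + 23 = 875.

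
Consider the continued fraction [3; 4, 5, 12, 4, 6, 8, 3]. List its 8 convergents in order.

Using the convergent recurrence p_i = a_i*p_{i-1} + p_{i-2}, q_i = a_i*q_{i-1} + q_{i-2} with p_{-2}=0, p_{-1}=1, q_{-2}=1, q_{-1}=0:
  i=0: a_0=3, p_0 = 3*1 + 0 = 3, q_0 = 3*0 + 1 = 1.
  i=1: a_1=4, p_1 = 4*3 + 1 = 13, q_1 = 4*1 + 0 = 4.
  i=2: a_2=5, p_2 = 5*13 + 3 = 68, q_2 = 5*4 + 1 = 21.
  i=3: a_3=12, p_3 = 12*68 + 13 = 829, q_3 = 12*21 + 4 = 256.
  i=4: a_4=4, p_4 = 4*829 + 68 = 3384, q_4 = 4*256 + 21 = 1045.
  i=5: a_5=6, p_5 = 6*3384 + 829 = 21133, q_5 = 6*1045 + 256 = 6526.
  i=6: a_6=8, p_6 = 8*21133 + 3384 = 172448, q_6 = 8*6526 + 1045 = 53253.
  i=7: a_7=3, p_7 = 3*172448 + 21133 = 538477, q_7 = 3*53253 + 6526 = 166285.

3/1, 13/4, 68/21, 829/256, 3384/1045, 21133/6526, 172448/53253, 538477/166285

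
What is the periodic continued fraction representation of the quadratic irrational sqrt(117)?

[10; (1, 4, 2, 4, 1, 20)]

Write x_i = (sqrt(117) + m_i)/d_i with (m_0, d_0) = (0, 1). a_0 = floor(sqrt(117)) = 10, since 10^2 = 100 <= 117 < 121 = 11^2.
Iterate m_{i+1} = d_i*a_i - m_i, d_{i+1} = (117 - m_{i+1}^2)/d_i, a_{i+1} = floor((a_0 + m_{i+1})/d_{i+1}):
  m_1 = 1*10 - 0 = 10, d_1 = (117 - 10^2)/1 = 17/1 = 17, a_1 = floor((10 + 10)/17) = 1.
  m_2 = 17*1 - 10 = 7, d_2 = (117 - 7^2)/17 = 68/17 = 4, a_2 = floor((10 + 7)/4) = 4.
  m_3 = 4*4 - 7 = 9, d_3 = (117 - 9^2)/4 = 36/4 = 9, a_3 = floor((10 + 9)/9) = 2.
  m_4 = 9*2 - 9 = 9, d_4 = (117 - 9^2)/9 = 36/9 = 4, a_4 = floor((10 + 9)/4) = 4.
  m_5 = 4*4 - 9 = 7, d_5 = (117 - 7^2)/4 = 68/4 = 17, a_5 = floor((10 + 7)/17) = 1.
  m_6 = 17*1 - 7 = 10, d_6 = (117 - 10^2)/17 = 17/17 = 1, a_6 = floor((10 + 10)/1) = 20.
  m_7 = 1*20 - 10 = 10, d_7 = (117 - 10^2)/1 = 17/1 = 17: (m_7, d_7) = (m_1, d_1) = (10, 17), so from here the quotients repeat a_1, ..., a_6; the period length is 6.
Hence the expansion of sqrt(117) is a_0 = 10 followed by the repeating block 1, 4, 2, 4, 1, 20 (period 6).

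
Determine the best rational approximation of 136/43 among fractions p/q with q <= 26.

79/25

Expand x = 136/43 as a continued fraction with the Euclidean algorithm:
  136 = 3*43 + 7, so a_0 = 3.
  43 = 6*7 + 1, so a_1 = 6.
  7 = 7*1 + 0, so a_2 = 7.
so x = [3; 6, 7].
Convergents (p_i = a_i*p_{i-1} + p_{i-2}, q_i = a_i*q_{i-1} + q_{i-2} with p_{-2}=0, p_{-1}=1, q_{-2}=1, q_{-1}=0), until the denominator exceeds 26:
  i=0: a_0=3, p_0 = 3*1 + 0 = 3, q_0 = 3*0 + 1 = 1.
  i=1: a_1=6, p_1 = 6*3 + 1 = 19, q_1 = 6*1 + 0 = 6.
  i=2: a_2=7, p_2 = 7*19 + 3 = 136, q_2 = 7*6 + 1 = 43.
q_2 = 43 > 26, so the last convergent with denominator <= 26 is p_1/q_1 = 19/6.
The closest fraction with denominator <= 26 is either p_1/q_1 or the intermediate fraction (k*p_1 + p_0)/(k*q_1 + q_0) with the largest k >= 1 whose denominator stays <= 26; these approach x as k grows, and every other convergent or intermediate fraction in range is farther away.
Largest k: floor((26 - q_0)/q_1) = floor((26 - 1)/6) = 4.
That gives (4*19 + 3)/(4*6 + 1) = 79/25.
Compare the errors: |x - 19/6| = |136*6 - 19*43|/(43*6) = 1/258, and |x - 79/25| = |136*25 - 79*43|/(43*25) = 3/1075.
Cross-multiplying, 3*258 = 774 < 1075 = 1*1075, so 3/1075 is smaller: the intermediate fraction 79/25 is closer to x than 19/6.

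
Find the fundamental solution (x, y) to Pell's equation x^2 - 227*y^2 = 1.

First expand sqrt(227) as a continued fraction. With x_i = (sqrt(227) + m_i)/d_i and (m_0, d_0) = (0, 1): a_0 = floor(sqrt(227)) = 15, since 15^2 = 225 <= 227 < 256 = 16^2.
Iterate m_{i+1} = d_i*a_i - m_i, d_{i+1} = (227 - m_{i+1}^2)/d_i, a_{i+1} = floor((a_0 + m_{i+1})/d_{i+1}):
  m_1 = 1*15 - 0 = 15, d_1 = (227 - 15^2)/1 = 2/1 = 2, a_1 = floor((15 + 15)/2) = 15.
  m_2 = 2*15 - 15 = 15, d_2 = (227 - 15^2)/2 = 2/2 = 1, a_2 = floor((15 + 15)/1) = 30.
  m_3 = 1*30 - 15 = 15, d_3 = (227 - 15^2)/1 = 2/1 = 2: (m_3, d_3) = (m_1, d_1) = (15, 2), so from here the quotients repeat a_1, a_2; the period length is 2.
So sqrt(227) = [15; (15, 30)] with period length k = 2.
k is even, so the fundamental solution of x^2 - 227y^2 = 1 is (p_{k-1}, q_{k-1}) = (p_1, q_1); compute convergents through index 1.
Convergents (p_i = a_i*p_{i-1} + p_{i-2}, q_i = a_i*q_{i-1} + q_{i-2} with p_{-2}=0, p_{-1}=1, q_{-2}=1, q_{-1}=0):
  i=0: a_0=15, p_0 = 15*1 + 0 = 15, q_0 = 15*0 + 1 = 1.
  i=1: a_1=15, p_1 = 15*15 + 1 = 226, q_1 = 15*1 + 0 = 15.
Check: 226^2 - 227*15^2 = 51076 - 51075 = 1, so (x, y) = (226, 15) solves the equation, and by the theorem it is the least positive solution.

(x, y) = (226, 15)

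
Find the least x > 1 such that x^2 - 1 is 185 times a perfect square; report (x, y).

First expand sqrt(185) as a continued fraction. With x_i = (sqrt(185) + m_i)/d_i and (m_0, d_0) = (0, 1): a_0 = floor(sqrt(185)) = 13, since 13^2 = 169 <= 185 < 196 = 14^2.
Iterate m_{i+1} = d_i*a_i - m_i, d_{i+1} = (185 - m_{i+1}^2)/d_i, a_{i+1} = floor((a_0 + m_{i+1})/d_{i+1}):
  m_1 = 1*13 - 0 = 13, d_1 = (185 - 13^2)/1 = 16/1 = 16, a_1 = floor((13 + 13)/16) = 1.
  m_2 = 16*1 - 13 = 3, d_2 = (185 - 3^2)/16 = 176/16 = 11, a_2 = floor((13 + 3)/11) = 1.
  m_3 = 11*1 - 3 = 8, d_3 = (185 - 8^2)/11 = 121/11 = 11, a_3 = floor((13 + 8)/11) = 1.
  m_4 = 11*1 - 8 = 3, d_4 = (185 - 3^2)/11 = 176/11 = 16, a_4 = floor((13 + 3)/16) = 1.
  m_5 = 16*1 - 3 = 13, d_5 = (185 - 13^2)/16 = 16/16 = 1, a_5 = floor((13 + 13)/1) = 26.
  m_6 = 1*26 - 13 = 13, d_6 = (185 - 13^2)/1 = 16/1 = 16: (m_6, d_6) = (m_1, d_1) = (13, 16), so from here the quotients repeat a_1, ..., a_5; the period length is 5.
So sqrt(185) = [13; (1, 1, 1, 1, 26)] with period length k = 5.
k is odd, so (p_{k-1}, q_{k-1}) only solves x^2 - 185y^2 = -1 and the fundamental solution of x^2 - 185y^2 = 1 is (p_{2k-1}, q_{2k-1}) = (p_9, q_9); compute convergents through index 9, running through the period twice.
Convergents (p_i = a_i*p_{i-1} + p_{i-2}, q_i = a_i*q_{i-1} + q_{i-2} with p_{-2}=0, p_{-1}=1, q_{-2}=1, q_{-1}=0):
  i=0: a_0=13, p_0 = 13*1 + 0 = 13, q_0 = 13*0 + 1 = 1.
  i=1: a_1=1, p_1 = 1*13 + 1 = 14, q_1 = 1*1 + 0 = 1.
  i=2: a_2=1, p_2 = 1*14 + 13 = 27, q_2 = 1*1 + 1 = 2.
  i=3: a_3=1, p_3 = 1*27 + 14 = 41, q_3 = 1*2 + 1 = 3.
  i=4: a_4=1, p_4 = 1*41 + 27 = 68, q_4 = 1*3 + 2 = 5.
  i=5: a_5=26, p_5 = 26*68 + 41 = 1809, q_5 = 26*5 + 3 = 133.
  i=6: a_6=1, p_6 = 1*1809 + 68 = 1877, q_6 = 1*133 + 5 = 138.
  i=7: a_7=1, p_7 = 1*1877 + 1809 = 3686, q_7 = 1*138 + 133 = 271.
  i=8: a_8=1, p_8 = 1*3686 + 1877 = 5563, q_8 = 1*271 + 138 = 409.
  i=9: a_9=1, p_9 = 1*5563 + 3686 = 9249, q_9 = 1*409 + 271 = 680.
Indeed p_4^2 - 185*q_4^2 = 4624 - 4625 = -1, not +1.
Check: 9249^2 - 185*680^2 = 85544001 - 85544000 = 1, so (x, y) = (9249, 680) solves the equation, and by the theorem it is the least positive solution.

(x, y) = (9249, 680)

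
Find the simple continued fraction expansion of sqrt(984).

Write x_i = (sqrt(984) + m_i)/d_i with (m_0, d_0) = (0, 1). a_0 = floor(sqrt(984)) = 31, since 31^2 = 961 <= 984 < 1024 = 32^2.
Iterate m_{i+1} = d_i*a_i - m_i, d_{i+1} = (984 - m_{i+1}^2)/d_i, a_{i+1} = floor((a_0 + m_{i+1})/d_{i+1}):
  m_1 = 1*31 - 0 = 31, d_1 = (984 - 31^2)/1 = 23/1 = 23, a_1 = floor((31 + 31)/23) = 2.
  m_2 = 23*2 - 31 = 15, d_2 = (984 - 15^2)/23 = 759/23 = 33, a_2 = floor((31 + 15)/33) = 1.
  m_3 = 33*1 - 15 = 18, d_3 = (984 - 18^2)/33 = 660/33 = 20, a_3 = floor((31 + 18)/20) = 2.
  m_4 = 20*2 - 18 = 22, d_4 = (984 - 22^2)/20 = 500/20 = 25, a_4 = floor((31 + 22)/25) = 2.
  m_5 = 25*2 - 22 = 28, d_5 = (984 - 28^2)/25 = 200/25 = 8, a_5 = floor((31 + 28)/8) = 7.
  m_6 = 8*7 - 28 = 28, d_6 = (984 - 28^2)/8 = 200/8 = 25, a_6 = floor((31 + 28)/25) = 2.
  m_7 = 25*2 - 28 = 22, d_7 = (984 - 22^2)/25 = 500/25 = 20, a_7 = floor((31 + 22)/20) = 2.
  m_8 = 20*2 - 22 = 18, d_8 = (984 - 18^2)/20 = 660/20 = 33, a_8 = floor((31 + 18)/33) = 1.
  m_9 = 33*1 - 18 = 15, d_9 = (984 - 15^2)/33 = 759/33 = 23, a_9 = floor((31 + 15)/23) = 2.
  m_10 = 23*2 - 15 = 31, d_10 = (984 - 31^2)/23 = 23/23 = 1, a_10 = floor((31 + 31)/1) = 62.
  m_11 = 1*62 - 31 = 31, d_11 = (984 - 31^2)/1 = 23/1 = 23: (m_11, d_11) = (m_1, d_1) = (31, 23), so from here the quotients repeat a_1, ..., a_10; the period length is 10.
Hence the expansion of sqrt(984) is a_0 = 31 followed by the repeating block 2, 1, 2, 2, 7, 2, 2, 1, 2, 62 (period 10).

[31; (2, 1, 2, 2, 7, 2, 2, 1, 2, 62)]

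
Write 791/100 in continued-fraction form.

[7; 1, 10, 9]

Run the Euclidean algorithm on 791 and 100; the successive quotients are the partial quotients a_0, a_1, ... (each step inverts the fractional part left over by the previous one):
  791 = 7*100 + 91, so a_0 = 7.
  100 = 1*91 + 9, so a_1 = 1.
  91 = 10*9 + 1, so a_2 = 10.
  9 = 9*1 + 0, so a_3 = 9.
The remainder reaches 0 after 4 divisions, so the expansion has 4 partial quotients, read off in order.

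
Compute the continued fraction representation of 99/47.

[2; 9, 2, 2]

Run the Euclidean algorithm on 99 and 47; the successive quotients are the partial quotients a_0, a_1, ... (each step inverts the fractional part left over by the previous one):
  99 = 2*47 + 5, so a_0 = 2.
  47 = 9*5 + 2, so a_1 = 9.
  5 = 2*2 + 1, so a_2 = 2.
  2 = 2*1 + 0, so a_3 = 2.
The remainder reaches 0 after 4 divisions, so the expansion has 4 partial quotients, read off in order.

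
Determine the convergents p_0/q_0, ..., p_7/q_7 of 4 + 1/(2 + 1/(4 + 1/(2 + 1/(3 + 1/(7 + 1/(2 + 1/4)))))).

Using the convergent recurrence p_i = a_i*p_{i-1} + p_{i-2}, q_i = a_i*q_{i-1} + q_{i-2} with p_{-2}=0, p_{-1}=1, q_{-2}=1, q_{-1}=0:
  i=0: a_0=4, p_0 = 4*1 + 0 = 4, q_0 = 4*0 + 1 = 1.
  i=1: a_1=2, p_1 = 2*4 + 1 = 9, q_1 = 2*1 + 0 = 2.
  i=2: a_2=4, p_2 = 4*9 + 4 = 40, q_2 = 4*2 + 1 = 9.
  i=3: a_3=2, p_3 = 2*40 + 9 = 89, q_3 = 2*9 + 2 = 20.
  i=4: a_4=3, p_4 = 3*89 + 40 = 307, q_4 = 3*20 + 9 = 69.
  i=5: a_5=7, p_5 = 7*307 + 89 = 2238, q_5 = 7*69 + 20 = 503.
  i=6: a_6=2, p_6 = 2*2238 + 307 = 4783, q_6 = 2*503 + 69 = 1075.
  i=7: a_7=4, p_7 = 4*4783 + 2238 = 21370, q_7 = 4*1075 + 503 = 4803.

4/1, 9/2, 40/9, 89/20, 307/69, 2238/503, 4783/1075, 21370/4803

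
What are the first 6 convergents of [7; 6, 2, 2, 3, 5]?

Using the convergent recurrence p_i = a_i*p_{i-1} + p_{i-2}, q_i = a_i*q_{i-1} + q_{i-2} with p_{-2}=0, p_{-1}=1, q_{-2}=1, q_{-1}=0:
  i=0: a_0=7, p_0 = 7*1 + 0 = 7, q_0 = 7*0 + 1 = 1.
  i=1: a_1=6, p_1 = 6*7 + 1 = 43, q_1 = 6*1 + 0 = 6.
  i=2: a_2=2, p_2 = 2*43 + 7 = 93, q_2 = 2*6 + 1 = 13.
  i=3: a_3=2, p_3 = 2*93 + 43 = 229, q_3 = 2*13 + 6 = 32.
  i=4: a_4=3, p_4 = 3*229 + 93 = 780, q_4 = 3*32 + 13 = 109.
  i=5: a_5=5, p_5 = 5*780 + 229 = 4129, q_5 = 5*109 + 32 = 577.

7/1, 43/6, 93/13, 229/32, 780/109, 4129/577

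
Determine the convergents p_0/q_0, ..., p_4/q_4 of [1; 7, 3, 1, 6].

Using the convergent recurrence p_i = a_i*p_{i-1} + p_{i-2}, q_i = a_i*q_{i-1} + q_{i-2} with p_{-2}=0, p_{-1}=1, q_{-2}=1, q_{-1}=0:
  i=0: a_0=1, p_0 = 1*1 + 0 = 1, q_0 = 1*0 + 1 = 1.
  i=1: a_1=7, p_1 = 7*1 + 1 = 8, q_1 = 7*1 + 0 = 7.
  i=2: a_2=3, p_2 = 3*8 + 1 = 25, q_2 = 3*7 + 1 = 22.
  i=3: a_3=1, p_3 = 1*25 + 8 = 33, q_3 = 1*22 + 7 = 29.
  i=4: a_4=6, p_4 = 6*33 + 25 = 223, q_4 = 6*29 + 22 = 196.

1/1, 8/7, 25/22, 33/29, 223/196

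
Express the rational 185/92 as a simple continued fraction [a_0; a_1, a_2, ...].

[2; 92]

Run the Euclidean algorithm on 185 and 92; the successive quotients are the partial quotients a_0, a_1, ... (each step inverts the fractional part left over by the previous one):
  185 = 2*92 + 1, so a_0 = 2.
  92 = 92*1 + 0, so a_1 = 92.
The remainder reaches 0 after 2 divisions, so the expansion has 2 partial quotients, read off in order.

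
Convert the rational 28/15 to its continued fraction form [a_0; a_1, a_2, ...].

Run the Euclidean algorithm on 28 and 15; the successive quotients are the partial quotients a_0, a_1, ... (each step inverts the fractional part left over by the previous one):
  28 = 1*15 + 13, so a_0 = 1.
  15 = 1*13 + 2, so a_1 = 1.
  13 = 6*2 + 1, so a_2 = 6.
  2 = 2*1 + 0, so a_3 = 2.
The remainder reaches 0 after 4 divisions, so the expansion has 4 partial quotients, read off in order.

[1; 1, 6, 2]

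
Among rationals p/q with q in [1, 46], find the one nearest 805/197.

143/35

Expand x = 805/197 as a continued fraction with the Euclidean algorithm:
  805 = 4*197 + 17, so a_0 = 4.
  197 = 11*17 + 10, so a_1 = 11.
  17 = 1*10 + 7, so a_2 = 1.
  10 = 1*7 + 3, so a_3 = 1.
  7 = 2*3 + 1, so a_4 = 2.
  3 = 3*1 + 0, so a_5 = 3.
so x = [4; 11, 1, 1, 2, 3].
Convergents (p_i = a_i*p_{i-1} + p_{i-2}, q_i = a_i*q_{i-1} + q_{i-2} with p_{-2}=0, p_{-1}=1, q_{-2}=1, q_{-1}=0), until the denominator exceeds 46:
  i=0: a_0=4, p_0 = 4*1 + 0 = 4, q_0 = 4*0 + 1 = 1.
  i=1: a_1=11, p_1 = 11*4 + 1 = 45, q_1 = 11*1 + 0 = 11.
  i=2: a_2=1, p_2 = 1*45 + 4 = 49, q_2 = 1*11 + 1 = 12.
  i=3: a_3=1, p_3 = 1*49 + 45 = 94, q_3 = 1*12 + 11 = 23.
  i=4: a_4=2, p_4 = 2*94 + 49 = 237, q_4 = 2*23 + 12 = 58.
q_4 = 58 > 46, so the last convergent with denominator <= 46 is p_3/q_3 = 94/23.
The closest fraction with denominator <= 46 is either p_3/q_3 or the intermediate fraction (k*p_3 + p_2)/(k*q_3 + q_2) with the largest k >= 1 whose denominator stays <= 46; these approach x as k grows, and every other convergent or intermediate fraction in range is farther away.
Largest k: floor((46 - q_2)/q_3) = floor((46 - 12)/23) = 1.
That gives (1*94 + 49)/(1*23 + 12) = 143/35.
Compare the errors: |x - 94/23| = |805*23 - 94*197|/(197*23) = 3/4531, and |x - 143/35| = |805*35 - 143*197|/(197*35) = 4/6895.
Cross-multiplying, 4*4531 = 18124 < 20685 = 3*6895, so 4/6895 is smaller: the intermediate fraction 143/35 is closer to x than 94/23.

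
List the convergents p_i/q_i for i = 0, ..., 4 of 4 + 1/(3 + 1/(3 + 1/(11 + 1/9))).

4/1, 13/3, 43/10, 486/113, 4417/1027

Using the convergent recurrence p_i = a_i*p_{i-1} + p_{i-2}, q_i = a_i*q_{i-1} + q_{i-2} with p_{-2}=0, p_{-1}=1, q_{-2}=1, q_{-1}=0:
  i=0: a_0=4, p_0 = 4*1 + 0 = 4, q_0 = 4*0 + 1 = 1.
  i=1: a_1=3, p_1 = 3*4 + 1 = 13, q_1 = 3*1 + 0 = 3.
  i=2: a_2=3, p_2 = 3*13 + 4 = 43, q_2 = 3*3 + 1 = 10.
  i=3: a_3=11, p_3 = 11*43 + 13 = 486, q_3 = 11*10 + 3 = 113.
  i=4: a_4=9, p_4 = 9*486 + 43 = 4417, q_4 = 9*113 + 10 = 1027.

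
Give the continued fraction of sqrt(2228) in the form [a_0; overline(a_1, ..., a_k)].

Write x_i = (sqrt(2228) + m_i)/d_i with (m_0, d_0) = (0, 1). a_0 = floor(sqrt(2228)) = 47, since 47^2 = 2209 <= 2228 < 2304 = 48^2.
Iterate m_{i+1} = d_i*a_i - m_i, d_{i+1} = (2228 - m_{i+1}^2)/d_i, a_{i+1} = floor((a_0 + m_{i+1})/d_{i+1}):
  m_1 = 1*47 - 0 = 47, d_1 = (2228 - 47^2)/1 = 19/1 = 19, a_1 = floor((47 + 47)/19) = 4.
  m_2 = 19*4 - 47 = 29, d_2 = (2228 - 29^2)/19 = 1387/19 = 73, a_2 = floor((47 + 29)/73) = 1.
  m_3 = 73*1 - 29 = 44, d_3 = (2228 - 44^2)/73 = 292/73 = 4, a_3 = floor((47 + 44)/4) = 22.
  m_4 = 4*22 - 44 = 44, d_4 = (2228 - 44^2)/4 = 292/4 = 73, a_4 = floor((47 + 44)/73) = 1.
  m_5 = 73*1 - 44 = 29, d_5 = (2228 - 29^2)/73 = 1387/73 = 19, a_5 = floor((47 + 29)/19) = 4.
  m_6 = 19*4 - 29 = 47, d_6 = (2228 - 47^2)/19 = 19/19 = 1, a_6 = floor((47 + 47)/1) = 94.
  m_7 = 1*94 - 47 = 47, d_7 = (2228 - 47^2)/1 = 19/1 = 19: (m_7, d_7) = (m_1, d_1) = (47, 19), so from here the quotients repeat a_1, ..., a_6; the period length is 6.
Hence the expansion of sqrt(2228) is a_0 = 47 followed by the repeating block 4, 1, 22, 1, 4, 94 (period 6).

[47; overline(4, 1, 22, 1, 4, 94)]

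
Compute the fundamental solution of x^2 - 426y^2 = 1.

First expand sqrt(426) as a continued fraction. With x_i = (sqrt(426) + m_i)/d_i and (m_0, d_0) = (0, 1): a_0 = floor(sqrt(426)) = 20, since 20^2 = 400 <= 426 < 441 = 21^2.
Iterate m_{i+1} = d_i*a_i - m_i, d_{i+1} = (426 - m_{i+1}^2)/d_i, a_{i+1} = floor((a_0 + m_{i+1})/d_{i+1}):
  m_1 = 1*20 - 0 = 20, d_1 = (426 - 20^2)/1 = 26/1 = 26, a_1 = floor((20 + 20)/26) = 1.
  m_2 = 26*1 - 20 = 6, d_2 = (426 - 6^2)/26 = 390/26 = 15, a_2 = floor((20 + 6)/15) = 1.
  m_3 = 15*1 - 6 = 9, d_3 = (426 - 9^2)/15 = 345/15 = 23, a_3 = floor((20 + 9)/23) = 1.
  m_4 = 23*1 - 9 = 14, d_4 = (426 - 14^2)/23 = 230/23 = 10, a_4 = floor((20 + 14)/10) = 3.
  m_5 = 10*3 - 14 = 16, d_5 = (426 - 16^2)/10 = 170/10 = 17, a_5 = floor((20 + 16)/17) = 2.
  m_6 = 17*2 - 16 = 18, d_6 = (426 - 18^2)/17 = 102/17 = 6, a_6 = floor((20 + 18)/6) = 6.
  m_7 = 6*6 - 18 = 18, d_7 = (426 - 18^2)/6 = 102/6 = 17, a_7 = floor((20 + 18)/17) = 2.
  m_8 = 17*2 - 18 = 16, d_8 = (426 - 16^2)/17 = 170/17 = 10, a_8 = floor((20 + 16)/10) = 3.
  m_9 = 10*3 - 16 = 14, d_9 = (426 - 14^2)/10 = 230/10 = 23, a_9 = floor((20 + 14)/23) = 1.
  m_10 = 23*1 - 14 = 9, d_10 = (426 - 9^2)/23 = 345/23 = 15, a_10 = floor((20 + 9)/15) = 1.
  m_11 = 15*1 - 9 = 6, d_11 = (426 - 6^2)/15 = 390/15 = 26, a_11 = floor((20 + 6)/26) = 1.
  m_12 = 26*1 - 6 = 20, d_12 = (426 - 20^2)/26 = 26/26 = 1, a_12 = floor((20 + 20)/1) = 40.
  m_13 = 1*40 - 20 = 20, d_13 = (426 - 20^2)/1 = 26/1 = 26: (m_13, d_13) = (m_1, d_1) = (20, 26), so from here the quotients repeat a_1, ..., a_12; the period length is 12.
So sqrt(426) = [20; (1, 1, 1, 3, 2, 6, 2, 3, 1, 1, 1, 40)] with period length k = 12.
k is even, so the fundamental solution of x^2 - 426y^2 = 1 is (p_{k-1}, q_{k-1}) = (p_11, q_11); compute convergents through index 11.
Convergents (p_i = a_i*p_{i-1} + p_{i-2}, q_i = a_i*q_{i-1} + q_{i-2} with p_{-2}=0, p_{-1}=1, q_{-2}=1, q_{-1}=0):
  i=0: a_0=20, p_0 = 20*1 + 0 = 20, q_0 = 20*0 + 1 = 1.
  i=1: a_1=1, p_1 = 1*20 + 1 = 21, q_1 = 1*1 + 0 = 1.
  i=2: a_2=1, p_2 = 1*21 + 20 = 41, q_2 = 1*1 + 1 = 2.
  i=3: a_3=1, p_3 = 1*41 + 21 = 62, q_3 = 1*2 + 1 = 3.
  i=4: a_4=3, p_4 = 3*62 + 41 = 227, q_4 = 3*3 + 2 = 11.
  i=5: a_5=2, p_5 = 2*227 + 62 = 516, q_5 = 2*11 + 3 = 25.
  i=6: a_6=6, p_6 = 6*516 + 227 = 3323, q_6 = 6*25 + 11 = 161.
  i=7: a_7=2, p_7 = 2*3323 + 516 = 7162, q_7 = 2*161 + 25 = 347.
  i=8: a_8=3, p_8 = 3*7162 + 3323 = 24809, q_8 = 3*347 + 161 = 1202.
  i=9: a_9=1, p_9 = 1*24809 + 7162 = 31971, q_9 = 1*1202 + 347 = 1549.
  i=10: a_10=1, p_10 = 1*31971 + 24809 = 56780, q_10 = 1*1549 + 1202 = 2751.
  i=11: a_11=1, p_11 = 1*56780 + 31971 = 88751, q_11 = 1*2751 + 1549 = 4300.
Check: 88751^2 - 426*4300^2 = 7876740001 - 7876740000 = 1, so (x, y) = (88751, 4300) solves the equation, and by the theorem it is the least positive solution.

(x, y) = (88751, 4300)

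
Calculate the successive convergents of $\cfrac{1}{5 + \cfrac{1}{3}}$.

0/1, 1/5, 3/16

Using the convergent recurrence p_i = a_i*p_{i-1} + p_{i-2}, q_i = a_i*q_{i-1} + q_{i-2} with p_{-2}=0, p_{-1}=1, q_{-2}=1, q_{-1}=0:
  i=0: a_0=0, p_0 = 0*1 + 0 = 0, q_0 = 0*0 + 1 = 1.
  i=1: a_1=5, p_1 = 5*0 + 1 = 1, q_1 = 5*1 + 0 = 5.
  i=2: a_2=3, p_2 = 3*1 + 0 = 3, q_2 = 3*5 + 1 = 16.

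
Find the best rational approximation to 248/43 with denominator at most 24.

Expand x = 248/43 as a continued fraction with the Euclidean algorithm:
  248 = 5*43 + 33, so a_0 = 5.
  43 = 1*33 + 10, so a_1 = 1.
  33 = 3*10 + 3, so a_2 = 3.
  10 = 3*3 + 1, so a_3 = 3.
  3 = 3*1 + 0, so a_4 = 3.
so x = [5; 1, 3, 3, 3].
Convergents (p_i = a_i*p_{i-1} + p_{i-2}, q_i = a_i*q_{i-1} + q_{i-2} with p_{-2}=0, p_{-1}=1, q_{-2}=1, q_{-1}=0), until the denominator exceeds 24:
  i=0: a_0=5, p_0 = 5*1 + 0 = 5, q_0 = 5*0 + 1 = 1.
  i=1: a_1=1, p_1 = 1*5 + 1 = 6, q_1 = 1*1 + 0 = 1.
  i=2: a_2=3, p_2 = 3*6 + 5 = 23, q_2 = 3*1 + 1 = 4.
  i=3: a_3=3, p_3 = 3*23 + 6 = 75, q_3 = 3*4 + 1 = 13.
  i=4: a_4=3, p_4 = 3*75 + 23 = 248, q_4 = 3*13 + 4 = 43.
q_4 = 43 > 24, so the last convergent with denominator <= 24 is p_3/q_3 = 75/13.
The closest fraction with denominator <= 24 is either p_3/q_3 or the intermediate fraction (k*p_3 + p_2)/(k*q_3 + q_2) with the largest k >= 1 whose denominator stays <= 24; these approach x as k grows, and every other convergent or intermediate fraction in range is farther away.
Largest k: floor((24 - q_2)/q_3) = floor((24 - 4)/13) = 1.
That gives (1*75 + 23)/(1*13 + 4) = 98/17.
Compare the errors: |x - 75/13| = |248*13 - 75*43|/(43*13) = 1/559, and |x - 98/17| = |248*17 - 98*43|/(43*17) = 2/731.
Cross-multiplying, 1*731 = 731 < 1118 = 2*559, so 1/559 is smaller: the convergent 75/13 is closer to x than 98/17.

75/13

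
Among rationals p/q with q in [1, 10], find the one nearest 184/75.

Expand x = 184/75 as a continued fraction with the Euclidean algorithm:
  184 = 2*75 + 34, so a_0 = 2.
  75 = 2*34 + 7, so a_1 = 2.
  34 = 4*7 + 6, so a_2 = 4.
  7 = 1*6 + 1, so a_3 = 1.
  6 = 6*1 + 0, so a_4 = 6.
so x = [2; 2, 4, 1, 6].
Convergents (p_i = a_i*p_{i-1} + p_{i-2}, q_i = a_i*q_{i-1} + q_{i-2} with p_{-2}=0, p_{-1}=1, q_{-2}=1, q_{-1}=0), until the denominator exceeds 10:
  i=0: a_0=2, p_0 = 2*1 + 0 = 2, q_0 = 2*0 + 1 = 1.
  i=1: a_1=2, p_1 = 2*2 + 1 = 5, q_1 = 2*1 + 0 = 2.
  i=2: a_2=4, p_2 = 4*5 + 2 = 22, q_2 = 4*2 + 1 = 9.
  i=3: a_3=1, p_3 = 1*22 + 5 = 27, q_3 = 1*9 + 2 = 11.
q_3 = 11 > 10, so the last convergent with denominator <= 10 is p_2/q_2 = 22/9.
The closest fraction with denominator <= 10 is either p_2/q_2 or the intermediate fraction (k*p_2 + p_1)/(k*q_2 + q_1) with the largest k >= 1 whose denominator stays <= 10; these approach x as k grows, and every other convergent or intermediate fraction in range is farther away.
Largest k: floor((10 - q_1)/q_2) = floor((10 - 2)/9) = 0.
Since k = 0, no intermediate fraction beyond p_2/q_2 has denominator <= 10, so the convergent 22/9 is the closest (its error is |184*9 - 22*75|/(75*9) = 6/675).

22/9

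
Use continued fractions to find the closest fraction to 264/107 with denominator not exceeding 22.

37/15

Expand x = 264/107 as a continued fraction with the Euclidean algorithm:
  264 = 2*107 + 50, so a_0 = 2.
  107 = 2*50 + 7, so a_1 = 2.
  50 = 7*7 + 1, so a_2 = 7.
  7 = 7*1 + 0, so a_3 = 7.
so x = [2; 2, 7, 7].
Convergents (p_i = a_i*p_{i-1} + p_{i-2}, q_i = a_i*q_{i-1} + q_{i-2} with p_{-2}=0, p_{-1}=1, q_{-2}=1, q_{-1}=0), until the denominator exceeds 22:
  i=0: a_0=2, p_0 = 2*1 + 0 = 2, q_0 = 2*0 + 1 = 1.
  i=1: a_1=2, p_1 = 2*2 + 1 = 5, q_1 = 2*1 + 0 = 2.
  i=2: a_2=7, p_2 = 7*5 + 2 = 37, q_2 = 7*2 + 1 = 15.
  i=3: a_3=7, p_3 = 7*37 + 5 = 264, q_3 = 7*15 + 2 = 107.
q_3 = 107 > 22, so the last convergent with denominator <= 22 is p_2/q_2 = 37/15.
The closest fraction with denominator <= 22 is either p_2/q_2 or the intermediate fraction (k*p_2 + p_1)/(k*q_2 + q_1) with the largest k >= 1 whose denominator stays <= 22; these approach x as k grows, and every other convergent or intermediate fraction in range is farther away.
Largest k: floor((22 - q_1)/q_2) = floor((22 - 2)/15) = 1.
That gives (1*37 + 5)/(1*15 + 2) = 42/17.
Compare the errors: |x - 37/15| = |264*15 - 37*107|/(107*15) = 1/1605, and |x - 42/17| = |264*17 - 42*107|/(107*17) = 6/1819.
Cross-multiplying, 1*1819 = 1819 < 9630 = 6*1605, so 1/1605 is smaller: the convergent 37/15 is closer to x than 42/17.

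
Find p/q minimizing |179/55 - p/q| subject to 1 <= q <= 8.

Expand x = 179/55 as a continued fraction with the Euclidean algorithm:
  179 = 3*55 + 14, so a_0 = 3.
  55 = 3*14 + 13, so a_1 = 3.
  14 = 1*13 + 1, so a_2 = 1.
  13 = 13*1 + 0, so a_3 = 13.
so x = [3; 3, 1, 13].
Convergents (p_i = a_i*p_{i-1} + p_{i-2}, q_i = a_i*q_{i-1} + q_{i-2} with p_{-2}=0, p_{-1}=1, q_{-2}=1, q_{-1}=0), until the denominator exceeds 8:
  i=0: a_0=3, p_0 = 3*1 + 0 = 3, q_0 = 3*0 + 1 = 1.
  i=1: a_1=3, p_1 = 3*3 + 1 = 10, q_1 = 3*1 + 0 = 3.
  i=2: a_2=1, p_2 = 1*10 + 3 = 13, q_2 = 1*3 + 1 = 4.
  i=3: a_3=13, p_3 = 13*13 + 10 = 179, q_3 = 13*4 + 3 = 55.
q_3 = 55 > 8, so the last convergent with denominator <= 8 is p_2/q_2 = 13/4.
The closest fraction with denominator <= 8 is either p_2/q_2 or the intermediate fraction (k*p_2 + p_1)/(k*q_2 + q_1) with the largest k >= 1 whose denominator stays <= 8; these approach x as k grows, and every other convergent or intermediate fraction in range is farther away.
Largest k: floor((8 - q_1)/q_2) = floor((8 - 3)/4) = 1.
That gives (1*13 + 10)/(1*4 + 3) = 23/7.
Compare the errors: |x - 13/4| = |179*4 - 13*55|/(55*4) = 1/220, and |x - 23/7| = |179*7 - 23*55|/(55*7) = 12/385.
Cross-multiplying, 1*385 = 385 < 2640 = 12*220, so 1/220 is smaller: the convergent 13/4 is closer to x than 23/7.

13/4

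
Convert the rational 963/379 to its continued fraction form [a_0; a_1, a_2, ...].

[2; 1, 1, 5, 1, 1, 1, 1, 2, 2]

Run the Euclidean algorithm on 963 and 379; the successive quotients are the partial quotients a_0, a_1, ... (each step inverts the fractional part left over by the previous one):
  963 = 2*379 + 205, so a_0 = 2.
  379 = 1*205 + 174, so a_1 = 1.
  205 = 1*174 + 31, so a_2 = 1.
  174 = 5*31 + 19, so a_3 = 5.
  31 = 1*19 + 12, so a_4 = 1.
  19 = 1*12 + 7, so a_5 = 1.
  12 = 1*7 + 5, so a_6 = 1.
  7 = 1*5 + 2, so a_7 = 1.
  5 = 2*2 + 1, so a_8 = 2.
  2 = 2*1 + 0, so a_9 = 2.
The remainder reaches 0 after 10 divisions, so the expansion has 10 partial quotients, read off in order.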